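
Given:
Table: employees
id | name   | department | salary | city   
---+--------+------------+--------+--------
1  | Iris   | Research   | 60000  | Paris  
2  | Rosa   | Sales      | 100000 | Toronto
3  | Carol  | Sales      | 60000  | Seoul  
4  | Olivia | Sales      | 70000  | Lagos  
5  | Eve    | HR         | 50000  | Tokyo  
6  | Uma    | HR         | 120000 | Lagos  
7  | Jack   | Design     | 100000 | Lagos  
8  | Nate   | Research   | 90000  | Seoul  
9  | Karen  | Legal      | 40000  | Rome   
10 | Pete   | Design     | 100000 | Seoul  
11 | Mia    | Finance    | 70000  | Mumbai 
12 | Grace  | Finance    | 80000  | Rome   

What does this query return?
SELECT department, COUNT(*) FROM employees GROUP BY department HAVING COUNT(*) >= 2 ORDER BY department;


Groups with count >= 2:
  Design: 2 -> PASS
  Finance: 2 -> PASS
  HR: 2 -> PASS
  Research: 2 -> PASS
  Sales: 3 -> PASS
  Legal: 1 -> filtered out


5 groups:
Design, 2
Finance, 2
HR, 2
Research, 2
Sales, 3


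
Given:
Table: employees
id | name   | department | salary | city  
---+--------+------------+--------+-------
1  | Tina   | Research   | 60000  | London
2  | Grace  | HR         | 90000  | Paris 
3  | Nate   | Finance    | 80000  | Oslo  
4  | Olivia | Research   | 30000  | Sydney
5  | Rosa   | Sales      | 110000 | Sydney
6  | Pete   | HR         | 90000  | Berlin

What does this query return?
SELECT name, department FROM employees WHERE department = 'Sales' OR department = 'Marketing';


Filtering: department = 'Sales' OR 'Marketing'
Matching: 1 rows

1 rows:
Rosa, Sales


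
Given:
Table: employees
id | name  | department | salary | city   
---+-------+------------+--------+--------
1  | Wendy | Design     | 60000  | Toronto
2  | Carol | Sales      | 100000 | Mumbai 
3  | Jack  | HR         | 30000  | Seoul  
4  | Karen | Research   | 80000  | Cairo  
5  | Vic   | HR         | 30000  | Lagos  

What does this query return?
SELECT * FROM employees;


SELECT * returns all 5 rows with all columns

5 rows:
1, Wendy, Design, 60000, Toronto
2, Carol, Sales, 100000, Mumbai
3, Jack, HR, 30000, Seoul
4, Karen, Research, 80000, Cairo
5, Vic, HR, 30000, Lagos


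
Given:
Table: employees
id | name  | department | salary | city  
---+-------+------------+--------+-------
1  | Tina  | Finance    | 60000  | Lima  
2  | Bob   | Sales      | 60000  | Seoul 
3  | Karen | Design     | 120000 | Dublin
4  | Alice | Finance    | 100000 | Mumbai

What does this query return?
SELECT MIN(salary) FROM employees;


Salaries: 60000, 60000, 120000, 100000
MIN = 60000

60000


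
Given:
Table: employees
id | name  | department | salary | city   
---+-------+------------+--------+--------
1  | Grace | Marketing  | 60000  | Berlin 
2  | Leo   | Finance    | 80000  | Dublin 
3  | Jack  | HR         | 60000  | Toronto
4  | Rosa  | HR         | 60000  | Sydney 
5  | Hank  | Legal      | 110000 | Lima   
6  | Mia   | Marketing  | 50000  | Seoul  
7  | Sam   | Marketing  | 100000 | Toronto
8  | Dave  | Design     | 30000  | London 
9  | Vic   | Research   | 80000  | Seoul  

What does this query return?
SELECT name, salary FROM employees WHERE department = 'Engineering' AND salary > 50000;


Filtering: department = 'Engineering' AND salary > 50000
Matching: 0 rows

Empty result set (0 rows)


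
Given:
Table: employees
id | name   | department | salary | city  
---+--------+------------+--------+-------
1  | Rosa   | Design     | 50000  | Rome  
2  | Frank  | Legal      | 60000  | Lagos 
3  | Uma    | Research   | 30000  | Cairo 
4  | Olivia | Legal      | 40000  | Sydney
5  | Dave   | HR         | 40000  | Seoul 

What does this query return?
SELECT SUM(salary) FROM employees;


SUM(salary) = 50000 + 60000 + 30000 + 40000 + 40000 = 220000

220000


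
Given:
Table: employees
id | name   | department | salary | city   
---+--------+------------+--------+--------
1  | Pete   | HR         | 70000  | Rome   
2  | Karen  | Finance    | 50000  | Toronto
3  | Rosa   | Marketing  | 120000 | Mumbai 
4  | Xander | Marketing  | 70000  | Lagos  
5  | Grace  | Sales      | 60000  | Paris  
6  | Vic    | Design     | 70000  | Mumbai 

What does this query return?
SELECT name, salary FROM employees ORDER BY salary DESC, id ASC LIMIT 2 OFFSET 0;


Sort by salary DESC (id ASC tiebreak), then skip 0 and take 2
Rows 1 through 2

2 rows:
Rosa, 120000
Pete, 70000


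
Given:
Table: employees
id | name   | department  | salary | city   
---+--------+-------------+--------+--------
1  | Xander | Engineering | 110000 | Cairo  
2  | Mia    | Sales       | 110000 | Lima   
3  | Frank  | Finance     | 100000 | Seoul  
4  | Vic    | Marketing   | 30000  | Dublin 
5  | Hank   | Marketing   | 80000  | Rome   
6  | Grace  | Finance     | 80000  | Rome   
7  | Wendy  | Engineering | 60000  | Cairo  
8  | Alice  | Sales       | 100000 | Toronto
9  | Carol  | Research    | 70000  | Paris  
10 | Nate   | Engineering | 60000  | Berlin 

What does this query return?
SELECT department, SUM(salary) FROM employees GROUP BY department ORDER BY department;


Summing salary within each department:
  Engineering: 110000 + 60000 + 60000 = 230000
  Finance: 100000 + 80000 = 180000
  Marketing: 30000 + 80000 = 110000
  Research: 70000 = 70000
  Sales: 110000 + 100000 = 210000


5 groups:
Engineering, 230000
Finance, 180000
Marketing, 110000
Research, 70000
Sales, 210000


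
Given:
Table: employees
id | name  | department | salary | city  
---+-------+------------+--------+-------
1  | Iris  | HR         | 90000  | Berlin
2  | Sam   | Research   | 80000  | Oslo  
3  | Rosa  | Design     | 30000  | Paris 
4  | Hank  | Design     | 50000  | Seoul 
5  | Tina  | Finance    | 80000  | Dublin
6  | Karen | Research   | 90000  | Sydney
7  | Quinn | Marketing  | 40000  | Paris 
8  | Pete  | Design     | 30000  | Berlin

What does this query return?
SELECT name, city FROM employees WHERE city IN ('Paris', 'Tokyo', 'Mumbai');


Filtering: city IN ('Paris', 'Tokyo', 'Mumbai')
Matching: 2 rows

2 rows:
Rosa, Paris
Quinn, Paris


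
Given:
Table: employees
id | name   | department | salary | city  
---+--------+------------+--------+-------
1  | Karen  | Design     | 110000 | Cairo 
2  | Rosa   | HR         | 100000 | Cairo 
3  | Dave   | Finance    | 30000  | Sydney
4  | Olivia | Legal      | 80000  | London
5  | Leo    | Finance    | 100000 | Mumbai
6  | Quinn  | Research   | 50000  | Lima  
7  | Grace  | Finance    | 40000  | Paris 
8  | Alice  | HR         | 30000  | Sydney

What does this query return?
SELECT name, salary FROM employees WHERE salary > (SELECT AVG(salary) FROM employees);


Subquery: AVG(salary) = 67500.0
Filtering: salary > 67500.0
  Karen (110000) -> MATCH
  Rosa (100000) -> MATCH
  Olivia (80000) -> MATCH
  Leo (100000) -> MATCH


4 rows:
Karen, 110000
Rosa, 100000
Olivia, 80000
Leo, 100000


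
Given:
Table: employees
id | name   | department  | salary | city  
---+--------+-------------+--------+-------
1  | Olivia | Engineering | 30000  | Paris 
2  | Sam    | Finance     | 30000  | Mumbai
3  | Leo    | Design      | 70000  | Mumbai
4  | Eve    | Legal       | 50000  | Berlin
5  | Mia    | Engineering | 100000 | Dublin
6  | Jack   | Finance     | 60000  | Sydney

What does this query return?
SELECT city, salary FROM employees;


Projecting columns: city, salary

6 rows:
Paris, 30000
Mumbai, 30000
Mumbai, 70000
Berlin, 50000
Dublin, 100000
Sydney, 60000


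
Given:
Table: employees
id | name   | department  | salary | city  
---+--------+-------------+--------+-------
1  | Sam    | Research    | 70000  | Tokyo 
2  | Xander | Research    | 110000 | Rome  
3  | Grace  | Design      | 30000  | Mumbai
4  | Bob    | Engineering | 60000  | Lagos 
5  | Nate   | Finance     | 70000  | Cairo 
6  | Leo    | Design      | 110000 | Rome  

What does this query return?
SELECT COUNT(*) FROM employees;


COUNT(*) counts all rows

6


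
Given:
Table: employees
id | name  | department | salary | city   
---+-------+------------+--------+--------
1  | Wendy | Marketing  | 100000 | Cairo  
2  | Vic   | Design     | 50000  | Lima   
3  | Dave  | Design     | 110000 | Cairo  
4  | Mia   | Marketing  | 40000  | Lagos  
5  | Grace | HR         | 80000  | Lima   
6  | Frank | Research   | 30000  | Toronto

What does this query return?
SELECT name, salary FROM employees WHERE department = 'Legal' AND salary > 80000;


Filtering: department = 'Legal' AND salary > 80000
Matching: 0 rows

Empty result set (0 rows)


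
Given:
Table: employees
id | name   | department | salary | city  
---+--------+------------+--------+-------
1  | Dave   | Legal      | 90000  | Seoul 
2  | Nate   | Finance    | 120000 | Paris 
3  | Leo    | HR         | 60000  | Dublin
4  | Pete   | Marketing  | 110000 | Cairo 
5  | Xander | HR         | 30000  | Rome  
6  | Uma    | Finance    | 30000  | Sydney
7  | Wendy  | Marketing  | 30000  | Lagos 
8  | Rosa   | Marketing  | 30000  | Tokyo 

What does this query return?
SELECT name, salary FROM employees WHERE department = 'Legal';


Filtering: department = 'Legal'
Matching rows: 1

1 rows:
Dave, 90000


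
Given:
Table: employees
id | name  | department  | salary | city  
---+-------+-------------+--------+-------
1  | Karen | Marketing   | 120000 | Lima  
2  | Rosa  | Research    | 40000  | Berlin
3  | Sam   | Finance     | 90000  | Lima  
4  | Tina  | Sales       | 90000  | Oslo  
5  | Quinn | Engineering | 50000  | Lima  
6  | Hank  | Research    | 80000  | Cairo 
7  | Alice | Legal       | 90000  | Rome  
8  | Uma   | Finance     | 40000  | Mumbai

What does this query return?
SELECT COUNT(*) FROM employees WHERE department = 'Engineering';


Counting rows where department = 'Engineering'
  Quinn -> MATCH


1


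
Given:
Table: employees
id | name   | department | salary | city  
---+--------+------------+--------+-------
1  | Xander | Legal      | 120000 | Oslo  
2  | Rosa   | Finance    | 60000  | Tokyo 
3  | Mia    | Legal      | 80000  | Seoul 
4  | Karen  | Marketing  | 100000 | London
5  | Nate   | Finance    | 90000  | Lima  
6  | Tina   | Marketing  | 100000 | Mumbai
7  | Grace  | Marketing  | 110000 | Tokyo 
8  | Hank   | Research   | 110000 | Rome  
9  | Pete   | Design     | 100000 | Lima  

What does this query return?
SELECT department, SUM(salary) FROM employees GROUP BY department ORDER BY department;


Summing salary within each department:
  Design: 100000 = 100000
  Finance: 60000 + 90000 = 150000
  Legal: 120000 + 80000 = 200000
  Marketing: 100000 + 100000 + 110000 = 310000
  Research: 110000 = 110000


5 groups:
Design, 100000
Finance, 150000
Legal, 200000
Marketing, 310000
Research, 110000


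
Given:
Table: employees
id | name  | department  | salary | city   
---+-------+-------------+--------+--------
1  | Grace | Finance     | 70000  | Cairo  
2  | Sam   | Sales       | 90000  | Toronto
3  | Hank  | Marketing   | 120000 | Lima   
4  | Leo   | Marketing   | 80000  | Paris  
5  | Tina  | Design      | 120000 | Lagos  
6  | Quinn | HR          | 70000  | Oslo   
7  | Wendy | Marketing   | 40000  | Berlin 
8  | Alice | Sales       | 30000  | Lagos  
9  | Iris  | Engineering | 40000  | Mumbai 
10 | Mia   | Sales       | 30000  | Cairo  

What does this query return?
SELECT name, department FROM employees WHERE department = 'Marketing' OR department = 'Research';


Filtering: department = 'Marketing' OR 'Research'
Matching: 3 rows

3 rows:
Hank, Marketing
Leo, Marketing
Wendy, Marketing


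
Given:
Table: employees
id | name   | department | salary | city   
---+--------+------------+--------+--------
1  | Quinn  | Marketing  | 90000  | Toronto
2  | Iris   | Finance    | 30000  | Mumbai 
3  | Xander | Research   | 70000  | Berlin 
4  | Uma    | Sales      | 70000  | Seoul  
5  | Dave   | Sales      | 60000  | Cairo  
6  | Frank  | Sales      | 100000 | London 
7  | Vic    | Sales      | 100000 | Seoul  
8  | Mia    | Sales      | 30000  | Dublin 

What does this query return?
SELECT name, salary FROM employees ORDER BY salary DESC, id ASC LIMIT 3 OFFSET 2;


Sort by salary DESC (id ASC tiebreak), then skip 2 and take 3
Rows 3 through 5

3 rows:
Quinn, 90000
Xander, 70000
Uma, 70000


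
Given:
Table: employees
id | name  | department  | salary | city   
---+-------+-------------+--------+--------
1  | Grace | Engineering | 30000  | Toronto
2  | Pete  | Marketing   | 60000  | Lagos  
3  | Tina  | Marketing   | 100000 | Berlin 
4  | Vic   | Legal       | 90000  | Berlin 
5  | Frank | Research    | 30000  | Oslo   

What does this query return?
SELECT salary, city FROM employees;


Projecting columns: salary, city

5 rows:
30000, Toronto
60000, Lagos
100000, Berlin
90000, Berlin
30000, Oslo


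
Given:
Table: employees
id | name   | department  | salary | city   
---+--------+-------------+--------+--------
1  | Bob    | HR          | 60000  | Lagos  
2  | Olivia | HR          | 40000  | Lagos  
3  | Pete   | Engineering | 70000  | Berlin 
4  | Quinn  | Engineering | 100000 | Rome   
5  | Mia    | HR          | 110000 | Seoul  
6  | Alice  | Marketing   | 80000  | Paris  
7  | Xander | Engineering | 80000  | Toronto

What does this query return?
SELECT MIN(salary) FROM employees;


Salaries: 60000, 40000, 70000, 100000, 110000, 80000, 80000
MIN = 40000

40000


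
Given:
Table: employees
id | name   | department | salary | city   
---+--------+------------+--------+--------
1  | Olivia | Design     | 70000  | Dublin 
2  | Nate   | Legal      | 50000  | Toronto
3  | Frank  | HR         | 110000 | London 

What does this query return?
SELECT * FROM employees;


SELECT * returns all 3 rows with all columns

3 rows:
1, Olivia, Design, 70000, Dublin
2, Nate, Legal, 50000, Toronto
3, Frank, HR, 110000, London


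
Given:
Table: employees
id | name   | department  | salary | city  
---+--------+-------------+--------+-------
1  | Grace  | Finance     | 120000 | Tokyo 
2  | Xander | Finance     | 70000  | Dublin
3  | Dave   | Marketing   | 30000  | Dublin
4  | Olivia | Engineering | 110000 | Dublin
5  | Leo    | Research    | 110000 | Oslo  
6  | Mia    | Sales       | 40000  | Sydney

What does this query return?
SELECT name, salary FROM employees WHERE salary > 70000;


Filtering: salary > 70000
Matching: 3 rows

3 rows:
Grace, 120000
Olivia, 110000
Leo, 110000


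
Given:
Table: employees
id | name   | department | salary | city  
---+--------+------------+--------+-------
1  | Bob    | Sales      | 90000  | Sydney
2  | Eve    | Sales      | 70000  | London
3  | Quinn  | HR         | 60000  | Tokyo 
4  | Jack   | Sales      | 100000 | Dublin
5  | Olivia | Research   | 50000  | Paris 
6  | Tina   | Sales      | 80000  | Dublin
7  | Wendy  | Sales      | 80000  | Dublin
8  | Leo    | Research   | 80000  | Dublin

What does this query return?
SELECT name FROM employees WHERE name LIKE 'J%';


LIKE 'J%' matches names starting with 'J'
Matching: 1

1 rows:
Jack


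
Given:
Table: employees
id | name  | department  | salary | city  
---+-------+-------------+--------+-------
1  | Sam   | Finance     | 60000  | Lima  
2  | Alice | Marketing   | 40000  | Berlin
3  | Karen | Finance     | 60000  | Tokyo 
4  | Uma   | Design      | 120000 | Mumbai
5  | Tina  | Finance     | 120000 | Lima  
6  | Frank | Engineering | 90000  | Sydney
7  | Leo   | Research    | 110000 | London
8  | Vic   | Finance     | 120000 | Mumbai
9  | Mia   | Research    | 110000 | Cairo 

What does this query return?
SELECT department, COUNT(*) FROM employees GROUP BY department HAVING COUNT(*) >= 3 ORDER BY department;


Groups with count >= 3:
  Finance: 4 -> PASS
  Design: 1 -> filtered out
  Engineering: 1 -> filtered out
  Marketing: 1 -> filtered out
  Research: 2 -> filtered out


1 groups:
Finance, 4


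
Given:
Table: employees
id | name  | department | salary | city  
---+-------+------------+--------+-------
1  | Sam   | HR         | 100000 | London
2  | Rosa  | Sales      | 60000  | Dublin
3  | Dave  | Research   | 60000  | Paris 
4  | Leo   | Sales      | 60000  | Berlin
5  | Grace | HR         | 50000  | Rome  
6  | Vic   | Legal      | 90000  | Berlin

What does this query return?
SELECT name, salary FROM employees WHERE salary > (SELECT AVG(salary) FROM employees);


Subquery: AVG(salary) = 70000.0
Filtering: salary > 70000.0
  Sam (100000) -> MATCH
  Vic (90000) -> MATCH


2 rows:
Sam, 100000
Vic, 90000


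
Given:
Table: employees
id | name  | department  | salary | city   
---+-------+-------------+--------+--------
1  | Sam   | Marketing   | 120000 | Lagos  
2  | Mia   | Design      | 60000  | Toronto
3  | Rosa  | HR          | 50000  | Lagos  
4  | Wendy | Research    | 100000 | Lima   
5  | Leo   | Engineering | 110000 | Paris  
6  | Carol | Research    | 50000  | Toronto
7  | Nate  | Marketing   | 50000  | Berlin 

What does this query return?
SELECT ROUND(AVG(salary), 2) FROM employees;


SUM(salary) = 540000
COUNT = 7
ROUND(AVG, 2) = ROUND(540000 / 7, 2) = 77142.86

77142.86


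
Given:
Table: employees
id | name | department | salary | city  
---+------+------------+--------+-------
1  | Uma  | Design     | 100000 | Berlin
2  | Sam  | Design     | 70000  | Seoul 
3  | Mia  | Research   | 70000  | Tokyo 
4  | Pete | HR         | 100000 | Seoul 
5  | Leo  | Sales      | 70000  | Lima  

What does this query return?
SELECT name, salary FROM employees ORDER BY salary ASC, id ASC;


Sorting by salary ASC, then id ASC for ties

5 rows:
Sam, 70000
Mia, 70000
Leo, 70000
Uma, 100000
Pete, 100000


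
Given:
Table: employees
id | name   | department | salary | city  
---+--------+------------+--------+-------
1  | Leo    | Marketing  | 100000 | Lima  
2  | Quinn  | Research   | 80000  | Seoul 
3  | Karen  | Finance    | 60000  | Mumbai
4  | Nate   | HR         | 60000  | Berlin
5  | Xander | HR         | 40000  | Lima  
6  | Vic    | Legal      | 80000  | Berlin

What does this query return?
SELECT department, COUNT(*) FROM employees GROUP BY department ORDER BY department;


Assigning each row to its department group:
  Leo -> Marketing
  Quinn -> Research
  Karen -> Finance
  Nate -> HR
  Xander -> HR
  Vic -> Legal


5 groups:
Finance, 1
HR, 2
Legal, 1
Marketing, 1
Research, 1


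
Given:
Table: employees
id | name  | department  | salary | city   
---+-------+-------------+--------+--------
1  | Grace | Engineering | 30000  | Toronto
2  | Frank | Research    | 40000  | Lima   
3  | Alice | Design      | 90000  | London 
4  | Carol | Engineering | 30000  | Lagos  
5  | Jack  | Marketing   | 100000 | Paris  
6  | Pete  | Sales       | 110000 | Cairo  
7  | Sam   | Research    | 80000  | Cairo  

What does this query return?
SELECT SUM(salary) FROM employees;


SUM(salary) = 30000 + 40000 + 90000 + 30000 + 100000 + 110000 + 80000 = 480000

480000


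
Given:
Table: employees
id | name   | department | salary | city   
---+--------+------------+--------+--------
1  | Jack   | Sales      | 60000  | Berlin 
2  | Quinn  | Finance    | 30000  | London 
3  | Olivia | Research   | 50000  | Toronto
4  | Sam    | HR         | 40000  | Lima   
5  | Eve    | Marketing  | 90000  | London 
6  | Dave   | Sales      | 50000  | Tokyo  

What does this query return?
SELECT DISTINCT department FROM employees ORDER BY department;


All 'department' values (row order): Sales, Finance, Research, HR, Marketing, Sales
Removing duplicates leaves 5 unique value(s).

5 values:
Finance
HR
Marketing
Research
Sales


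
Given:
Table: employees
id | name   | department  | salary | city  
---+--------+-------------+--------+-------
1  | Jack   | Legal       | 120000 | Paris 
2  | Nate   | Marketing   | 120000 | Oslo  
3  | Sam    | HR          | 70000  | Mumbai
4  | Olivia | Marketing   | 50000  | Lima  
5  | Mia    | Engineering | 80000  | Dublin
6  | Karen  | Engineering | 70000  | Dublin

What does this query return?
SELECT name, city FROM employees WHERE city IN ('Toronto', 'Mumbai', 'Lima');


Filtering: city IN ('Toronto', 'Mumbai', 'Lima')
Matching: 2 rows

2 rows:
Sam, Mumbai
Olivia, Lima


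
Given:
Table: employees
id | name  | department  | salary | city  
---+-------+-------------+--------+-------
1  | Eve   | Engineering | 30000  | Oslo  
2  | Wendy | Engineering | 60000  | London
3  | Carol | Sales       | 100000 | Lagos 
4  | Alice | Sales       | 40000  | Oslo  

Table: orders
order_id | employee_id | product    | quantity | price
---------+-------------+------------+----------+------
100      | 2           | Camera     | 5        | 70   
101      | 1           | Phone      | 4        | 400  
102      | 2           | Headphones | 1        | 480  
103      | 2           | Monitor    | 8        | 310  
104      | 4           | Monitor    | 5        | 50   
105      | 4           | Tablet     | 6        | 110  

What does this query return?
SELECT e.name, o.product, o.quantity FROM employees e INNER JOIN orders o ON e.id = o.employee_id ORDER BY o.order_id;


Joining employees.id = orders.employee_id:
  employee Wendy (id=2) -> order Camera
  employee Eve (id=1) -> order Phone
  employee Wendy (id=2) -> order Headphones
  employee Wendy (id=2) -> order Monitor
  employee Alice (id=4) -> order Monitor
  employee Alice (id=4) -> order Tablet


6 rows:
Wendy, Camera, 5
Eve, Phone, 4
Wendy, Headphones, 1
Wendy, Monitor, 8
Alice, Monitor, 5
Alice, Tablet, 6


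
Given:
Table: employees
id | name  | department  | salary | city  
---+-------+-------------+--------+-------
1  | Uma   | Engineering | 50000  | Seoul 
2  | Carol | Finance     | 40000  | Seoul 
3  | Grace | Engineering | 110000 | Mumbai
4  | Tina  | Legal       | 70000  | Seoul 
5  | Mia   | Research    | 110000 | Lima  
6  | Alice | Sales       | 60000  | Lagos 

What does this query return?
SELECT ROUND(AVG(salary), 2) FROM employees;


SUM(salary) = 440000
COUNT = 6
ROUND(AVG, 2) = ROUND(440000 / 6, 2) = 73333.33

73333.33


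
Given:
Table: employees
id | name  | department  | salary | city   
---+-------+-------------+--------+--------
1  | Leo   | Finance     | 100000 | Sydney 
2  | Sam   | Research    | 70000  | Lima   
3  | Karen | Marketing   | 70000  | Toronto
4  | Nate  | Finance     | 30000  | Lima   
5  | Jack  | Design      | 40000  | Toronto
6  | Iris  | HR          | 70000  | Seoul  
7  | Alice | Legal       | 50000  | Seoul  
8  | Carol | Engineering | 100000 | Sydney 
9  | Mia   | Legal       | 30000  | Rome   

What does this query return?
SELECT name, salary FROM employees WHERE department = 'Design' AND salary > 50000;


Filtering: department = 'Design' AND salary > 50000
Matching: 0 rows

Empty result set (0 rows)


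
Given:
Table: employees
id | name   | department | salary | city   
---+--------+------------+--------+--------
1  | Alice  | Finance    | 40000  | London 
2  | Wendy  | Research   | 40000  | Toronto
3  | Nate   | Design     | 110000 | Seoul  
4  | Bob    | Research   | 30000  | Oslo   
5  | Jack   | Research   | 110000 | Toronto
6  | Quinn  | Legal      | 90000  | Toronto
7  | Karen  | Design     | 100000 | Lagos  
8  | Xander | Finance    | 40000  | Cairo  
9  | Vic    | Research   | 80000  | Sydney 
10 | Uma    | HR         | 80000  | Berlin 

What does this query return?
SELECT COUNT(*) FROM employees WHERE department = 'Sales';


Counting rows where department = 'Sales'


0


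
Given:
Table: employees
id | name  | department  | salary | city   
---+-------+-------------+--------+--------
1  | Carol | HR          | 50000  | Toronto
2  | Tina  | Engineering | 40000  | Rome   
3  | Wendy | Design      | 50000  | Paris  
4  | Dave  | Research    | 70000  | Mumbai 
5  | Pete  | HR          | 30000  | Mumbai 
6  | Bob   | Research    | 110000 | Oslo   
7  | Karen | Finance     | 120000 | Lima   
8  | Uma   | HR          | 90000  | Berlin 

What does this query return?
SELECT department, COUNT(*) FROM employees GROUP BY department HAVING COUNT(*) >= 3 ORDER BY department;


Groups with count >= 3:
  HR: 3 -> PASS
  Design: 1 -> filtered out
  Engineering: 1 -> filtered out
  Finance: 1 -> filtered out
  Research: 2 -> filtered out


1 groups:
HR, 3


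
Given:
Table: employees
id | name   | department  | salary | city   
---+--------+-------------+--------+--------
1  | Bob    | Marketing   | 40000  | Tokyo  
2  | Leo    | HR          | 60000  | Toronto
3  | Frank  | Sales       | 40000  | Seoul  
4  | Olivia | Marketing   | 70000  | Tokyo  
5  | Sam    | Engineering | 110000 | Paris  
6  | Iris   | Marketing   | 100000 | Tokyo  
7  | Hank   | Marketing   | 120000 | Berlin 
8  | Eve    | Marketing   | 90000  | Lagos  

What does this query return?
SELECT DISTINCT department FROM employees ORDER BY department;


All 'department' values (row order): Marketing, HR, Sales, Marketing, Engineering, Marketing, Marketing, Marketing
Removing duplicates leaves 4 unique value(s).

4 values:
Engineering
HR
Marketing
Sales


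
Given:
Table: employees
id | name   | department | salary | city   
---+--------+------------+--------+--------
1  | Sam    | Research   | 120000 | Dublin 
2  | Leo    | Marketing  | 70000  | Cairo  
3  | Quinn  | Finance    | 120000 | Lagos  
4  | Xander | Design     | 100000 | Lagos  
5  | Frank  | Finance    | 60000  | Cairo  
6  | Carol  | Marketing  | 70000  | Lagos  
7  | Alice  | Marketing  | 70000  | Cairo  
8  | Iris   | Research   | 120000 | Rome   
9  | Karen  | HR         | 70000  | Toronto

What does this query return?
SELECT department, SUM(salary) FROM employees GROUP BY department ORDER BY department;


Summing salary within each department:
  Design: 100000 = 100000
  Finance: 120000 + 60000 = 180000
  HR: 70000 = 70000
  Marketing: 70000 + 70000 + 70000 = 210000
  Research: 120000 + 120000 = 240000


5 groups:
Design, 100000
Finance, 180000
HR, 70000
Marketing, 210000
Research, 240000


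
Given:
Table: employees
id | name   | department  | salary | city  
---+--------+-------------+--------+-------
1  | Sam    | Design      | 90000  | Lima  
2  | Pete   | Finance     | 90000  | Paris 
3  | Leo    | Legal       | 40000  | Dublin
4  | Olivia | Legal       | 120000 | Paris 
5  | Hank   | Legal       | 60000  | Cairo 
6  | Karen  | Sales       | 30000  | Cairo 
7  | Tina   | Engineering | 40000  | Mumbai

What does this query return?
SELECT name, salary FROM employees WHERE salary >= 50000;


Filtering: salary >= 50000
Matching: 4 rows

4 rows:
Sam, 90000
Pete, 90000
Olivia, 120000
Hank, 60000


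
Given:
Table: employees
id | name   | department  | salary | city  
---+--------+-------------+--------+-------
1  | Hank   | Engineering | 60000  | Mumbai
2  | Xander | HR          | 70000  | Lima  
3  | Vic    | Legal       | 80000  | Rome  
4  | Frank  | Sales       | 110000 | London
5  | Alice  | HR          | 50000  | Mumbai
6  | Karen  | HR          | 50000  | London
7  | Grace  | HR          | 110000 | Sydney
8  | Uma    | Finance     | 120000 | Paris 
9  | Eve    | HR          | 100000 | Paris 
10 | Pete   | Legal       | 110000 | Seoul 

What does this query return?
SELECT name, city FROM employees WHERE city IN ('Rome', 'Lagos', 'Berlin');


Filtering: city IN ('Rome', 'Lagos', 'Berlin')
Matching: 1 rows

1 rows:
Vic, Rome


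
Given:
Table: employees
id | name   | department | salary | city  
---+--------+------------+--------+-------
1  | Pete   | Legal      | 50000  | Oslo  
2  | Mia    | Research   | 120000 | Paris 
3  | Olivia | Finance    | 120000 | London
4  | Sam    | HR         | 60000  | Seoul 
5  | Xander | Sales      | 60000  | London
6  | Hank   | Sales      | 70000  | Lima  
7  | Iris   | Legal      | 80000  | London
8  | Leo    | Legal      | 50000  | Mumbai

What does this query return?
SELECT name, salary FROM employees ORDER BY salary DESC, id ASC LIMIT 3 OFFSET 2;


Sort by salary DESC (id ASC tiebreak), then skip 2 and take 3
Rows 3 through 5

3 rows:
Iris, 80000
Hank, 70000
Sam, 60000


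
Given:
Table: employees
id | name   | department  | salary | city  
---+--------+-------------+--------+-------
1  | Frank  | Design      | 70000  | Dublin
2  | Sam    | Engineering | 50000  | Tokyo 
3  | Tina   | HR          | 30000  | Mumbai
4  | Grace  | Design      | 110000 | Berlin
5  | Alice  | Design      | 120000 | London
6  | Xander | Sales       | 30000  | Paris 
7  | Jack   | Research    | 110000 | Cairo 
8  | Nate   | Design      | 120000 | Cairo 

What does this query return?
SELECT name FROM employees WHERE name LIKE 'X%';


LIKE 'X%' matches names starting with 'X'
Matching: 1

1 rows:
Xander


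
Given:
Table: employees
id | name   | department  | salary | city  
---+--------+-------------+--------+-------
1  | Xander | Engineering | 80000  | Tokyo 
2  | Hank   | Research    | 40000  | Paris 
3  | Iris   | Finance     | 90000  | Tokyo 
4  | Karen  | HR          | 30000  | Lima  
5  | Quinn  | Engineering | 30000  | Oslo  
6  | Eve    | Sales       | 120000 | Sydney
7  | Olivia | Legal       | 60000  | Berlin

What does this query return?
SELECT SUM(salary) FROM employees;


SUM(salary) = 80000 + 40000 + 90000 + 30000 + 30000 + 120000 + 60000 = 450000

450000


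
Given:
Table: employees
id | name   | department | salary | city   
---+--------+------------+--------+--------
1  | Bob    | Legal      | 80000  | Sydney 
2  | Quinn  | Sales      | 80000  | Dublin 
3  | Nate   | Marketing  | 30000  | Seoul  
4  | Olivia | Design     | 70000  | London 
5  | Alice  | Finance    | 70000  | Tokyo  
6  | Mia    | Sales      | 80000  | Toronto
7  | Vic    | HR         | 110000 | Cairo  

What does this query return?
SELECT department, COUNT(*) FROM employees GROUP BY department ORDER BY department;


Assigning each row to its department group:
  Bob -> Legal
  Quinn -> Sales
  Nate -> Marketing
  Olivia -> Design
  Alice -> Finance
  Mia -> Sales
  Vic -> HR


6 groups:
Design, 1
Finance, 1
HR, 1
Legal, 1
Marketing, 1
Sales, 2


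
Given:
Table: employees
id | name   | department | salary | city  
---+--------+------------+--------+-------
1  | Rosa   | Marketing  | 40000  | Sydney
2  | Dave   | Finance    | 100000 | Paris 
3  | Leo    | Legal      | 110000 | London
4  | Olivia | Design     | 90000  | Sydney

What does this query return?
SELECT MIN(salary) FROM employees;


Salaries: 40000, 100000, 110000, 90000
MIN = 40000

40000


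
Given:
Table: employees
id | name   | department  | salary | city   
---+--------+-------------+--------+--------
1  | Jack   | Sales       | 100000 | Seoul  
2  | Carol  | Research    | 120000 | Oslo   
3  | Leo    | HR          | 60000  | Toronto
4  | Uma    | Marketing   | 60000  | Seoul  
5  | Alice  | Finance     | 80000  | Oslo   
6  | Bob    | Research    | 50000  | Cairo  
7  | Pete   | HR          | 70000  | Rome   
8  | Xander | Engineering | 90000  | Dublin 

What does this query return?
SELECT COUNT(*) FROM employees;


COUNT(*) counts all rows

8


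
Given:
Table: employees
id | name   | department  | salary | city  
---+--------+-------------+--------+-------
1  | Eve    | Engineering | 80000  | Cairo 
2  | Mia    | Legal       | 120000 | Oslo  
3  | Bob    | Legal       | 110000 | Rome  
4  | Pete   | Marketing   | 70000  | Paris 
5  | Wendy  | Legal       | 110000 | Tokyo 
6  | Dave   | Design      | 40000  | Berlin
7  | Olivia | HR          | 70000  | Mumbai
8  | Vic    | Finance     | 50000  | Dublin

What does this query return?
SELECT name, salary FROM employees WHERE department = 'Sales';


Filtering: department = 'Sales'
Matching rows: 0

Empty result set (0 rows)


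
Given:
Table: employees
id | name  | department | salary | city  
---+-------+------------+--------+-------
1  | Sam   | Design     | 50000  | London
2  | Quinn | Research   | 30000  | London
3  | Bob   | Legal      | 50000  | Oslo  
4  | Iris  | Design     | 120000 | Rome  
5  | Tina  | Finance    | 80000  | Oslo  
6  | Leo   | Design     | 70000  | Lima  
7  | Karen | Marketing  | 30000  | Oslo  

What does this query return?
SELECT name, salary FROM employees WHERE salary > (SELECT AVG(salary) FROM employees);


Subquery: AVG(salary) = 61428.57
Filtering: salary > 61428.57
  Iris (120000) -> MATCH
  Tina (80000) -> MATCH
  Leo (70000) -> MATCH


3 rows:
Iris, 120000
Tina, 80000
Leo, 70000


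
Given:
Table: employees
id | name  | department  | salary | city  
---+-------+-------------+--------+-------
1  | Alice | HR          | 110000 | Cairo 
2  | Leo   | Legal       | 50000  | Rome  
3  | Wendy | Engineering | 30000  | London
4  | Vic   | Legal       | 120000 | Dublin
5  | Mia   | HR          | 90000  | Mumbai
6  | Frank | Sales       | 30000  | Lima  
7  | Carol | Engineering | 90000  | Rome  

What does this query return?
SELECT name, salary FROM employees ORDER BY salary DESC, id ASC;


Sorting by salary DESC, then id ASC for ties

7 rows:
Vic, 120000
Alice, 110000
Mia, 90000
Carol, 90000
Leo, 50000
Wendy, 30000
Frank, 30000


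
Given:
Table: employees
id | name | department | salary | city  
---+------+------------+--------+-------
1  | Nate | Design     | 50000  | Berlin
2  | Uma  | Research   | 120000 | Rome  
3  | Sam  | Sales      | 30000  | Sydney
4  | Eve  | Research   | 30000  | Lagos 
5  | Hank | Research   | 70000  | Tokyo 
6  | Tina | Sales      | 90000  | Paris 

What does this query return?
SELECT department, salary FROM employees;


Projecting columns: department, salary

6 rows:
Design, 50000
Research, 120000
Sales, 30000
Research, 30000
Research, 70000
Sales, 90000


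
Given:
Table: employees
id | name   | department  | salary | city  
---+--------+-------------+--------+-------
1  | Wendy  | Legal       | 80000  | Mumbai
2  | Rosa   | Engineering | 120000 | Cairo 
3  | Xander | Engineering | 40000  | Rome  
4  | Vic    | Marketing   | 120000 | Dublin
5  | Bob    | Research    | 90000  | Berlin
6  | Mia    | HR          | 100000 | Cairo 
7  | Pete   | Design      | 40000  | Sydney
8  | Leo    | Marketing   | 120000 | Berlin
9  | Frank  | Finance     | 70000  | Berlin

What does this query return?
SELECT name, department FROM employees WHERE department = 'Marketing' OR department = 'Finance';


Filtering: department = 'Marketing' OR 'Finance'
Matching: 3 rows

3 rows:
Vic, Marketing
Leo, Marketing
Frank, Finance


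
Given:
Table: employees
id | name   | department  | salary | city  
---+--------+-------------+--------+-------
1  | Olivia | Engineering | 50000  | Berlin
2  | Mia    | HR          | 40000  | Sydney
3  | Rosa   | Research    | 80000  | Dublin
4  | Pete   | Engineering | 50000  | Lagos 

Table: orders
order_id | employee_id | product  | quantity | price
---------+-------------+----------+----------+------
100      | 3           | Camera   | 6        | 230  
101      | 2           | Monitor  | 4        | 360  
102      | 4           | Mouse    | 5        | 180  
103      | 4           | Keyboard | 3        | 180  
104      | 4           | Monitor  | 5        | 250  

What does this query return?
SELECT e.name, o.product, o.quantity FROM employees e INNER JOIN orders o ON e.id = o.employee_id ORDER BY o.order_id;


Joining employees.id = orders.employee_id:
  employee Rosa (id=3) -> order Camera
  employee Mia (id=2) -> order Monitor
  employee Pete (id=4) -> order Mouse
  employee Pete (id=4) -> order Keyboard
  employee Pete (id=4) -> order Monitor


5 rows:
Rosa, Camera, 6
Mia, Monitor, 4
Pete, Mouse, 5
Pete, Keyboard, 3
Pete, Monitor, 5


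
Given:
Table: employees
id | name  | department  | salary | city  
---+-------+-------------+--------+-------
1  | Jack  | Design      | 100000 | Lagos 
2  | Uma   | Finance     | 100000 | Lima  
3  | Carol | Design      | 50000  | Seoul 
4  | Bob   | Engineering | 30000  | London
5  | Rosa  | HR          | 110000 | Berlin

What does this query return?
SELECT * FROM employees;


SELECT * returns all 5 rows with all columns

5 rows:
1, Jack, Design, 100000, Lagos
2, Uma, Finance, 100000, Lima
3, Carol, Design, 50000, Seoul
4, Bob, Engineering, 30000, London
5, Rosa, HR, 110000, Berlin


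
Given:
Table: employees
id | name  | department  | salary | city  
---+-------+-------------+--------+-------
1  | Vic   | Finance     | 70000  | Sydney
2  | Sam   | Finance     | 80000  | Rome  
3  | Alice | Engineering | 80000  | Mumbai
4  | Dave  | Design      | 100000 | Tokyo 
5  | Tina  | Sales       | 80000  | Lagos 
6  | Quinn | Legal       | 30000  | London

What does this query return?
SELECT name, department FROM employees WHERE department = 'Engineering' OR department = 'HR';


Filtering: department = 'Engineering' OR 'HR'
Matching: 1 rows

1 rows:
Alice, Engineering


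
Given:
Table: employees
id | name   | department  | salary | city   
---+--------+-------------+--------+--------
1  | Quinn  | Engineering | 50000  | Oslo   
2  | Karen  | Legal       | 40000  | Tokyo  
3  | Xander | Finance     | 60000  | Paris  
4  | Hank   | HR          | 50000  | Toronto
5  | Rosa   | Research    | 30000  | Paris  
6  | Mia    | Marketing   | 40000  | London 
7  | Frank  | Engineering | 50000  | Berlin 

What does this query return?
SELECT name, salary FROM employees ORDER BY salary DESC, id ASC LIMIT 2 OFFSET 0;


Sort by salary DESC (id ASC tiebreak), then skip 0 and take 2
Rows 1 through 2

2 rows:
Xander, 60000
Quinn, 50000


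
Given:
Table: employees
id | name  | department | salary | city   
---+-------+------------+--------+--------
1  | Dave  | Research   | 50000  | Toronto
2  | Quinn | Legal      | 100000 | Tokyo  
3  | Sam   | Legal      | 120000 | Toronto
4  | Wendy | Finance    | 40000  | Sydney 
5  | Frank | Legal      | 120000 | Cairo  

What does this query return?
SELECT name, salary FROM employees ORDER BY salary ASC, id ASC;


Sorting by salary ASC, then id ASC for ties

5 rows:
Wendy, 40000
Dave, 50000
Quinn, 100000
Sam, 120000
Frank, 120000


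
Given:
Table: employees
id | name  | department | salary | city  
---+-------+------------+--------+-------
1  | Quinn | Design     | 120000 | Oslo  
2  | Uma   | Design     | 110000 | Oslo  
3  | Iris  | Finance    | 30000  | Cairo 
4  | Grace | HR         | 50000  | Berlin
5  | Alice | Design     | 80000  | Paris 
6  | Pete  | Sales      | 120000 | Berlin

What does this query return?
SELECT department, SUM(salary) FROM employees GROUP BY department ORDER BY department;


Summing salary within each department:
  Design: 120000 + 110000 + 80000 = 310000
  Finance: 30000 = 30000
  HR: 50000 = 50000
  Sales: 120000 = 120000


4 groups:
Design, 310000
Finance, 30000
HR, 50000
Sales, 120000


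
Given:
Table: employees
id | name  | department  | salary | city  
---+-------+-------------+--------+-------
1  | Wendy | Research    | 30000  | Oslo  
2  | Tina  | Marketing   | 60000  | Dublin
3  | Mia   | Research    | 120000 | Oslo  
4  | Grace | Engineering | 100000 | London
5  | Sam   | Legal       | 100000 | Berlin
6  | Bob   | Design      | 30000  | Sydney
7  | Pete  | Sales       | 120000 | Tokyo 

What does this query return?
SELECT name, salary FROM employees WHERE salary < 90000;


Filtering: salary < 90000
Matching: 3 rows

3 rows:
Wendy, 30000
Tina, 60000
Bob, 30000


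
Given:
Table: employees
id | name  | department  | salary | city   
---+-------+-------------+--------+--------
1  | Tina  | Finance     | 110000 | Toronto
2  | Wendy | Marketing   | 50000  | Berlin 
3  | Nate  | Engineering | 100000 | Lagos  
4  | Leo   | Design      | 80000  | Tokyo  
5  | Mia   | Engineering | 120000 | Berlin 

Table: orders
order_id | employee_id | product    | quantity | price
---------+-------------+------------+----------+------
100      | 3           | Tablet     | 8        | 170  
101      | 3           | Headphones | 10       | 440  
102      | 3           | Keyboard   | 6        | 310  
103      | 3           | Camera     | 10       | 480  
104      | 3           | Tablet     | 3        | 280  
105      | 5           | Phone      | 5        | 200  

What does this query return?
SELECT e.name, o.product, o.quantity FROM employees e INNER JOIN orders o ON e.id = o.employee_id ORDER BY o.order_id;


Joining employees.id = orders.employee_id:
  employee Nate (id=3) -> order Tablet
  employee Nate (id=3) -> order Headphones
  employee Nate (id=3) -> order Keyboard
  employee Nate (id=3) -> order Camera
  employee Nate (id=3) -> order Tablet
  employee Mia (id=5) -> order Phone


6 rows:
Nate, Tablet, 8
Nate, Headphones, 10
Nate, Keyboard, 6
Nate, Camera, 10
Nate, Tablet, 3
Mia, Phone, 5
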